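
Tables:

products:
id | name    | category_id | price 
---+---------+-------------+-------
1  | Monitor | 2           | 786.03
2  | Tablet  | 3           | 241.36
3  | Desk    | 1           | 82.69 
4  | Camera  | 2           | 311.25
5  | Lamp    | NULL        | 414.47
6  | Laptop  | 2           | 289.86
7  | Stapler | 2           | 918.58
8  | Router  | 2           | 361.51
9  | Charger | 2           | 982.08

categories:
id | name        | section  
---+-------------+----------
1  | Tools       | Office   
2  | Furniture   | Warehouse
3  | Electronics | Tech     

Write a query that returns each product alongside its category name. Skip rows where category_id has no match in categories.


INNER JOIN keeps only products rows whose category_id matches an id in categories. Walk through each product:
  - product 1 (Monitor): category_id=2 -> matches Furniture
  - product 2 (Tablet): category_id=3 -> matches Electronics
  - product 3 (Desk): category_id=1 -> matches Tools
  - product 4 (Camera): category_id=2 -> matches Furniture
  - product 5 (Lamp): category_id=NULL, no match -> dropped
  - product 6 (Laptop): category_id=2 -> matches Furniture
  - product 7 (Stapler): category_id=2 -> matches Furniture
  - product 8 (Router): category_id=2 -> matches Furniture
  - product 9 (Charger): category_id=2 -> matches Furniture
So 1 of 9 rows is dropped.

SQL:
SELECT a.name, b.name AS category
FROM products a
INNER JOIN categories b ON a.category_id = b.id

Result:
name    | category   
--------+------------
Monitor | Furniture  
Tablet  | Electronics
Desk    | Tools      
Camera  | Furniture  
Laptop  | Furniture  
Stapler | Furniture  
Router  | Furniture  
Charger | Furniture  


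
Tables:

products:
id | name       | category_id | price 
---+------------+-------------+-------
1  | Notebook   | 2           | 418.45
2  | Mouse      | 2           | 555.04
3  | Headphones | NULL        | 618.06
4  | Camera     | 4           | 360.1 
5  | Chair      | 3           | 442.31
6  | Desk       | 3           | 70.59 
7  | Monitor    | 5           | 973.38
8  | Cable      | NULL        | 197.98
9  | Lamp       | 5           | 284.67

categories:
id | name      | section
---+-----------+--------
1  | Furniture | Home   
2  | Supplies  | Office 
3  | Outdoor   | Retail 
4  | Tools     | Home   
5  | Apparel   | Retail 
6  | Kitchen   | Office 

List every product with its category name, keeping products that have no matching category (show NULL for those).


LEFT JOIN keeps every row from products (the left table); where category_id has no match in categories, the category columns become NULL. Walk through each product:
  - product 1 (Notebook): category_id=2 -> matches Supplies
  - product 2 (Mouse): category_id=2 -> matches Supplies
  - product 3 (Headphones): category_id=NULL, no match -> kept with NULL
  - product 4 (Camera): category_id=4 -> matches Tools
  - product 5 (Chair): category_id=3 -> matches Outdoor
  - product 6 (Desk): category_id=3 -> matches Outdoor
  - product 7 (Monitor): category_id=5 -> matches Apparel
  - product 8 (Cable): category_id=NULL, no match -> kept with NULL
  - product 9 (Lamp): category_id=5 -> matches Apparel
All 9 rows appear; 2 have NULL category.

SQL:
SELECT a.name, b.name AS category
FROM products a
LEFT JOIN categories b ON a.category_id = b.id

Result:
name       | category
-----------+---------
Notebook   | Supplies
Mouse      | Supplies
Headphones | NULL    
Camera     | Tools   
Chair      | Outdoor 
Desk       | Outdoor 
Monitor    | Apparel 
Cable      | NULL    
Lamp       | Apparel 


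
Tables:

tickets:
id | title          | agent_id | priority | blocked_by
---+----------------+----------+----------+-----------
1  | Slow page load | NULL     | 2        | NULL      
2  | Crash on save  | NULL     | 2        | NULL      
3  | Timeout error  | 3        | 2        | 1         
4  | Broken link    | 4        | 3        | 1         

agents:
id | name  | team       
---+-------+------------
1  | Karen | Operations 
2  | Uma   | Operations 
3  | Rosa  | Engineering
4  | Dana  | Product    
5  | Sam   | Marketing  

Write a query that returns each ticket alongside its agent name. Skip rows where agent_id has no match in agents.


INNER JOIN keeps only tickets rows whose agent_id matches an id in agents. Walk through each ticket:
  - ticket 1 (Slow page load): agent_id=NULL, no match -> dropped
  - ticket 2 (Crash on save): agent_id=NULL, no match -> dropped
  - ticket 3 (Timeout error): agent_id=3 -> matches Rosa
  - ticket 4 (Broken link): agent_id=4 -> matches Dana
So 2 of 4 rows are dropped.

SQL:
SELECT a.title, b.name AS agent
FROM tickets a
INNER JOIN agents b ON a.agent_id = b.id

Result:
title         | agent
--------------+------
Timeout error | Rosa 
Broken link   | Dana 


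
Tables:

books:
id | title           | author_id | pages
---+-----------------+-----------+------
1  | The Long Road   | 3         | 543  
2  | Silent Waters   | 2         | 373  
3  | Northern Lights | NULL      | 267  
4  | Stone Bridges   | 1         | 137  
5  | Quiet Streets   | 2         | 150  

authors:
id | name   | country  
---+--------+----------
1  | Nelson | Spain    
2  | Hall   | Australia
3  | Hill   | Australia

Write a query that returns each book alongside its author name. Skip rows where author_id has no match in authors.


INNER JOIN keeps only books rows whose author_id matches an id in authors. Walk through each book:
  - book 1 (The Long Road): author_id=3 -> matches Hill
  - book 2 (Silent Waters): author_id=2 -> matches Hall
  - book 3 (Northern Lights): author_id=NULL, no match -> dropped
  - book 4 (Stone Bridges): author_id=1 -> matches Nelson
  - book 5 (Quiet Streets): author_id=2 -> matches Hall
So 1 of 5 rows is dropped.

SQL:
SELECT a.title, b.name AS author
FROM books a
INNER JOIN authors b ON a.author_id = b.id

Result:
title         | author
--------------+-------
The Long Road | Hill  
Silent Waters | Hall  
Stone Bridges | Nelson
Quiet Streets | Hall  


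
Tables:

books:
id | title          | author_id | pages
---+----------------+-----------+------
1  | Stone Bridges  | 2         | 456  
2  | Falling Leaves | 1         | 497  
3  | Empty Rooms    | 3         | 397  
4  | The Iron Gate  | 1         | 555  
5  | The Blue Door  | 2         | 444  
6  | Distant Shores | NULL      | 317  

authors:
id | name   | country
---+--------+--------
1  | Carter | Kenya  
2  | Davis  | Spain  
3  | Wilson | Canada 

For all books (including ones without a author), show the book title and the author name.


LEFT JOIN keeps every row from books (the left table); where author_id has no match in authors, the author columns become NULL. Walk through each book:
  - book 1 (Stone Bridges): author_id=2 -> matches Davis
  - book 2 (Falling Leaves): author_id=1 -> matches Carter
  - book 3 (Empty Rooms): author_id=3 -> matches Wilson
  - book 4 (The Iron Gate): author_id=1 -> matches Carter
  - book 5 (The Blue Door): author_id=2 -> matches Davis
  - book 6 (Distant Shores): author_id=NULL, no match -> kept with NULL
All 6 rows appear; 1 has NULL author.

SQL:
SELECT a.title, b.name AS author
FROM books a
LEFT JOIN authors b ON a.author_id = b.id

Result:
title          | author
---------------+-------
Stone Bridges  | Davis 
Falling Leaves | Carter
Empty Rooms    | Wilson
The Iron Gate  | Carter
The Blue Door  | Davis 
Distant Shores | NULL  


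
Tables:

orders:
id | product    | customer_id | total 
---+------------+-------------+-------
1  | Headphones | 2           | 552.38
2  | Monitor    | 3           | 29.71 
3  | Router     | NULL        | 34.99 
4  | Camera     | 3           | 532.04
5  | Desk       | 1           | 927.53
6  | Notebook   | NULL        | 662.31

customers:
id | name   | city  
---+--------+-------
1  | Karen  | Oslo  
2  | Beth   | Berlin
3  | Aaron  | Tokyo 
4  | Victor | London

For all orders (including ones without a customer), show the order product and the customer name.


LEFT JOIN keeps every row from orders (the left table); where customer_id has no match in customers, the customer columns become NULL. Walk through each order:
  - order 1 (Headphones): customer_id=2 -> matches Beth
  - order 2 (Monitor): customer_id=3 -> matches Aaron
  - order 3 (Router): customer_id=NULL, no match -> kept with NULL
  - order 4 (Camera): customer_id=3 -> matches Aaron
  - order 5 (Desk): customer_id=1 -> matches Karen
  - order 6 (Notebook): customer_id=NULL, no match -> kept with NULL
All 6 rows appear; 2 have NULL customer.

SQL:
SELECT a.product, b.name AS customer
FROM orders a
LEFT JOIN customers b ON a.customer_id = b.id

Result:
product    | customer
-----------+---------
Headphones | Beth    
Monitor    | Aaron   
Router     | NULL    
Camera     | Aaron   
Desk       | Karen   
Notebook   | NULL    


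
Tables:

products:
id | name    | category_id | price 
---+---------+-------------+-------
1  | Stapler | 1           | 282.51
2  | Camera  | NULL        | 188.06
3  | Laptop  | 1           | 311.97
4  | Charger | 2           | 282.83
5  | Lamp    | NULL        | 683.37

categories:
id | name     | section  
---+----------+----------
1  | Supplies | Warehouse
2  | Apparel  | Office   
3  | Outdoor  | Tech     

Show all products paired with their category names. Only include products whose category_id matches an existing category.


INNER JOIN keeps only products rows whose category_id matches an id in categories. Walk through each product:
  - product 1 (Stapler): category_id=1 -> matches Supplies
  - product 2 (Camera): category_id=NULL, no match -> dropped
  - product 3 (Laptop): category_id=1 -> matches Supplies
  - product 4 (Charger): category_id=2 -> matches Apparel
  - product 5 (Lamp): category_id=NULL, no match -> dropped
So 2 of 5 rows are dropped.

SQL:
SELECT a.name, b.name AS category
FROM products a
INNER JOIN categories b ON a.category_id = b.id

Result:
name    | category
--------+---------
Stapler | Supplies
Laptop  | Supplies
Charger | Apparel 


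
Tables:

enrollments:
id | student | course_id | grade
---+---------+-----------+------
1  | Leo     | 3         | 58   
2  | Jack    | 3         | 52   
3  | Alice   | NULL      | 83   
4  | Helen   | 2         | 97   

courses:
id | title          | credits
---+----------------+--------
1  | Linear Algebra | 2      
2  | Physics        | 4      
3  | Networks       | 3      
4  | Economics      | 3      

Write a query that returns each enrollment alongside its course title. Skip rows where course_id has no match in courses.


INNER JOIN keeps only enrollments rows whose course_id matches an id in courses. Walk through each enrollment:
  - enrollment 1 (Leo): course_id=3 -> matches Networks
  - enrollment 2 (Jack): course_id=3 -> matches Networks
  - enrollment 3 (Alice): course_id=NULL, no match -> dropped
  - enrollment 4 (Helen): course_id=2 -> matches Physics
So 1 of 4 rows is dropped.

SQL:
SELECT a.student, b.title AS course
FROM enrollments a
INNER JOIN courses b ON a.course_id = b.id

Result:
student | course  
--------+---------
Leo     | Networks
Jack    | Networks
Helen   | Physics 


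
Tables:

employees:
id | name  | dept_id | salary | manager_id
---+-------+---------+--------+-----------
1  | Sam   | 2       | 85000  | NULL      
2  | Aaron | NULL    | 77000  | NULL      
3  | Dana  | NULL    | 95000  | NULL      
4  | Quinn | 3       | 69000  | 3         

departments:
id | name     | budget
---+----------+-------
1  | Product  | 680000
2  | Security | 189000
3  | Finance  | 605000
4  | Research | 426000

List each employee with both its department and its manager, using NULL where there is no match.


Two LEFT JOINs from the same base table employees: one to departments via dept_id, one to employees itself via manager_id. Both are LEFT so every employee is preserved.
Match against departments:
  - employee 1 (Sam): dept_id=2 -> matches Security
  - employee 2 (Aaron): dept_id=NULL, no match -> kept with NULL
  - employee 3 (Dana): dept_id=NULL, no match -> kept with NULL
  - employee 4 (Quinn): dept_id=3 -> matches Finance
Match against employees (self):
  - employee 1 (Sam): manager_id=NULL -> NULL
  - employee 2 (Aaron): manager_id=NULL -> NULL
  - employee 3 (Dana): manager_id=NULL -> NULL
  - employee 4 (Quinn): manager_id=3 -> Dana

SQL:
SELECT a.name, b.name AS department, c.name AS manager
FROM employees a
LEFT JOIN departments b ON a.dept_id = b.id
LEFT JOIN employees c ON a.manager_id = c.id

Result:
name  | department | manager
------+------------+--------
Sam   | Security   | NULL   
Aaron | NULL       | NULL   
Dana  | NULL       | NULL   
Quinn | Finance    | Dana   


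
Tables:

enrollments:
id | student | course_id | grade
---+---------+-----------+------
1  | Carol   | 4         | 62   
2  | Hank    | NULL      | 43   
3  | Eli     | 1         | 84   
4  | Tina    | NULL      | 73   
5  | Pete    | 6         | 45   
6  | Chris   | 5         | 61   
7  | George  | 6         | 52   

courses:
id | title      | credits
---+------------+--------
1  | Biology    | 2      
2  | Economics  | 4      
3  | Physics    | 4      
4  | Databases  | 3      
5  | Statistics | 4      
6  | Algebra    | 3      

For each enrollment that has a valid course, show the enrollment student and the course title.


INNER JOIN keeps only enrollments rows whose course_id matches an id in courses. Walk through each enrollment:
  - enrollment 1 (Carol): course_id=4 -> matches Databases
  - enrollment 2 (Hank): course_id=NULL, no match -> dropped
  - enrollment 3 (Eli): course_id=1 -> matches Biology
  - enrollment 4 (Tina): course_id=NULL, no match -> dropped
  - enrollment 5 (Pete): course_id=6 -> matches Algebra
  - enrollment 6 (Chris): course_id=5 -> matches Statistics
  - enrollment 7 (George): course_id=6 -> matches Algebra
So 2 of 7 rows are dropped.

SQL:
SELECT a.student, b.title AS course
FROM enrollments a
INNER JOIN courses b ON a.course_id = b.id

Result:
student | course    
--------+-----------
Carol   | Databases 
Eli     | Biology   
Pete    | Algebra   
Chris   | Statistics
George  | Algebra   


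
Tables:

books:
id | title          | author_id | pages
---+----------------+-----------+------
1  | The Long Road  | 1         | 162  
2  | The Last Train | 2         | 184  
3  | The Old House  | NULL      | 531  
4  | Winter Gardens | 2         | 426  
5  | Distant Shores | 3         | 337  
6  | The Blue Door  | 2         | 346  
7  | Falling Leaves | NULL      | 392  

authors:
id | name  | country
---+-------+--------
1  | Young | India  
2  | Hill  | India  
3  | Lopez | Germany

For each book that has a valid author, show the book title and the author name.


INNER JOIN keeps only books rows whose author_id matches an id in authors. Walk through each book:
  - book 1 (The Long Road): author_id=1 -> matches Young
  - book 2 (The Last Train): author_id=2 -> matches Hill
  - book 3 (The Old House): author_id=NULL, no match -> dropped
  - book 4 (Winter Gardens): author_id=2 -> matches Hill
  - book 5 (Distant Shores): author_id=3 -> matches Lopez
  - book 6 (The Blue Door): author_id=2 -> matches Hill
  - book 7 (Falling Leaves): author_id=NULL, no match -> dropped
So 2 of 7 rows are dropped.

SQL:
SELECT a.title, b.name AS author
FROM books a
INNER JOIN authors b ON a.author_id = b.id

Result:
title          | author
---------------+-------
The Long Road  | Young 
The Last Train | Hill  
Winter Gardens | Hill  
Distant Shores | Lopez 
The Blue Door  | Hill  


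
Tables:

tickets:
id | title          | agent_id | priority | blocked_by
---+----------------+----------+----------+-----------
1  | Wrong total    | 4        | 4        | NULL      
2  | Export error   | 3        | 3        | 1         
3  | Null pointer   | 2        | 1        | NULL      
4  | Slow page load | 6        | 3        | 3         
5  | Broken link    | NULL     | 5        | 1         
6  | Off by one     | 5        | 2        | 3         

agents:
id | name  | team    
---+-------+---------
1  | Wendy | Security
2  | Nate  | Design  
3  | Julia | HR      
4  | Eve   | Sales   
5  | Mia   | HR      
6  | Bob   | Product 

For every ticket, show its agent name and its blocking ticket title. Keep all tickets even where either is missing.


Two LEFT JOINs from the same base table tickets: one to agents via agent_id, one to tickets itself via blocked_by. Both are LEFT so every ticket is preserved.
Match against agents:
  - ticket 1 (Wrong total): agent_id=4 -> matches Eve
  - ticket 2 (Export error): agent_id=3 -> matches Julia
  - ticket 3 (Null pointer): agent_id=2 -> matches Nate
  - ticket 4 (Slow page load): agent_id=6 -> matches Bob
  - ticket 5 (Broken link): agent_id=NULL, no match -> kept with NULL
  - ticket 6 (Off by one): agent_id=5 -> matches Mia
Match against tickets (self):
  - ticket 1 (Wrong total): blocked_by=NULL -> NULL
  - ticket 2 (Export error): blocked_by=1 -> Wrong total
  - ticket 3 (Null pointer): blocked_by=NULL -> NULL
  - ticket 4 (Slow page load): blocked_by=3 -> Null pointer
  - ticket 5 (Broken link): blocked_by=1 -> Wrong total
  - ticket 6 (Off by one): blocked_by=3 -> Null pointer

SQL:
SELECT a.title, b.name AS agent, c.title AS blocked_by
FROM tickets a
LEFT JOIN agents b ON a.agent_id = b.id
LEFT JOIN tickets c ON a.blocked_by = c.id

Result:
title          | agent | blocked_by  
---------------+-------+-------------
Wrong total    | Eve   | NULL        
Export error   | Julia | Wrong total 
Null pointer   | Nate  | NULL        
Slow page load | Bob   | Null pointer
Broken link    | NULL  | Wrong total 
Off by one     | Mia   | Null pointer


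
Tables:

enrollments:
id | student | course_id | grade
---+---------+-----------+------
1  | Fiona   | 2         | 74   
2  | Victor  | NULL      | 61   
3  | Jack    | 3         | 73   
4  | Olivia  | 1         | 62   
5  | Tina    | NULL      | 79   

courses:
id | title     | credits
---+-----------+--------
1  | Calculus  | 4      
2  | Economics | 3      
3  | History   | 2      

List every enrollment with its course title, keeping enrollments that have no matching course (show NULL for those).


LEFT JOIN keeps every row from enrollments (the left table); where course_id has no match in courses, the course columns become NULL. Walk through each enrollment:
  - enrollment 1 (Fiona): course_id=2 -> matches Economics
  - enrollment 2 (Victor): course_id=NULL, no match -> kept with NULL
  - enrollment 3 (Jack): course_id=3 -> matches History
  - enrollment 4 (Olivia): course_id=1 -> matches Calculus
  - enrollment 5 (Tina): course_id=NULL, no match -> kept with NULL
All 5 rows appear; 2 have NULL course.

SQL:
SELECT a.student, b.title AS course
FROM enrollments a
LEFT JOIN courses b ON a.course_id = b.id

Result:
student | course   
--------+----------
Fiona   | Economics
Victor  | NULL     
Jack    | History  
Olivia  | Calculus 
Tina    | NULL     


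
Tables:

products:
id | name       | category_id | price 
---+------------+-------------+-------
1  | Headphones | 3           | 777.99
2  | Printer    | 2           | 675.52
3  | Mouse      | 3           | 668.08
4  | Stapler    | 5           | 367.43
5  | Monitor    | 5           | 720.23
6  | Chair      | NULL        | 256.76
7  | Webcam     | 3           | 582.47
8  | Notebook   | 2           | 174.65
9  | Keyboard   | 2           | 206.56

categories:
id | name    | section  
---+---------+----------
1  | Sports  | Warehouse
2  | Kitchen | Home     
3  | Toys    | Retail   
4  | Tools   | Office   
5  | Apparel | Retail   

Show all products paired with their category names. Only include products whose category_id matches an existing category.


INNER JOIN keeps only products rows whose category_id matches an id in categories. Walk through each product:
  - product 1 (Headphones): category_id=3 -> matches Toys
  - product 2 (Printer): category_id=2 -> matches Kitchen
  - product 3 (Mouse): category_id=3 -> matches Toys
  - product 4 (Stapler): category_id=5 -> matches Apparel
  - product 5 (Monitor): category_id=5 -> matches Apparel
  - product 6 (Chair): category_id=NULL, no match -> dropped
  - product 7 (Webcam): category_id=3 -> matches Toys
  - product 8 (Notebook): category_id=2 -> matches Kitchen
  - product 9 (Keyboard): category_id=2 -> matches Kitchen
So 1 of 9 rows is dropped.

SQL:
SELECT a.name, b.name AS category
FROM products a
INNER JOIN categories b ON a.category_id = b.id

Result:
name       | category
-----------+---------
Headphones | Toys    
Printer    | Kitchen 
Mouse      | Toys    
Stapler    | Apparel 
Monitor    | Apparel 
Webcam     | Toys    
Notebook   | Kitchen 
Keyboard   | Kitchen 


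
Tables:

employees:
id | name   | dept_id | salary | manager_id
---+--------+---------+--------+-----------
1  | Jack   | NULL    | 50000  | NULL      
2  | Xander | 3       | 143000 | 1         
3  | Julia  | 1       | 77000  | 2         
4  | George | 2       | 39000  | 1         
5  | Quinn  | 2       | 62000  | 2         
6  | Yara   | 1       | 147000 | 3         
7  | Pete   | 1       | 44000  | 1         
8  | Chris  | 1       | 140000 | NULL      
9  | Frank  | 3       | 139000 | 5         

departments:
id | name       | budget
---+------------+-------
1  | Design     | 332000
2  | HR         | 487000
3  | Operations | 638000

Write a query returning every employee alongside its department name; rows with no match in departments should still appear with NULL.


LEFT JOIN keeps every row from employees (the left table); where dept_id has no match in departments, the department columns become NULL. Walk through each employee:
  - employee 1 (Jack): dept_id=NULL, no match -> kept with NULL
  - employee 2 (Xander): dept_id=3 -> matches Operations
  - employee 3 (Julia): dept_id=1 -> matches Design
  - employee 4 (George): dept_id=2 -> matches HR
  - employee 5 (Quinn): dept_id=2 -> matches HR
  - employee 6 (Yara): dept_id=1 -> matches Design
  - employee 7 (Pete): dept_id=1 -> matches Design
  - employee 8 (Chris): dept_id=1 -> matches Design
  - employee 9 (Frank): dept_id=3 -> matches Operations
All 9 rows appear; 1 has NULL department.

SQL:
SELECT a.name, b.name AS department
FROM employees a
LEFT JOIN departments b ON a.dept_id = b.id

Result:
name   | department
-------+-----------
Jack   | NULL      
Xander | Operations
Julia  | Design    
George | HR        
Quinn  | HR        
Yara   | Design    
Pete   | Design    
Chris  | Design    
Frank  | Operations


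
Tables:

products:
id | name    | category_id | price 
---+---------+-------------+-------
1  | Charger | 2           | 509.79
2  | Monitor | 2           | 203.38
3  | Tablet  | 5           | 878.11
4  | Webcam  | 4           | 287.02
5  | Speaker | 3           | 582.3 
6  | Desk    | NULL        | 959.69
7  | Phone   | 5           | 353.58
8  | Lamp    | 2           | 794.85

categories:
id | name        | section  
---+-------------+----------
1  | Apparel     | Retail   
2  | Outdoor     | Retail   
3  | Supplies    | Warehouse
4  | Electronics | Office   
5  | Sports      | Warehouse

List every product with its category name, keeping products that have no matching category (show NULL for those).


LEFT JOIN keeps every row from products (the left table); where category_id has no match in categories, the category columns become NULL. Walk through each product:
  - product 1 (Charger): category_id=2 -> matches Outdoor
  - product 2 (Monitor): category_id=2 -> matches Outdoor
  - product 3 (Tablet): category_id=5 -> matches Sports
  - product 4 (Webcam): category_id=4 -> matches Electronics
  - product 5 (Speaker): category_id=3 -> matches Supplies
  - product 6 (Desk): category_id=NULL, no match -> kept with NULL
  - product 7 (Phone): category_id=5 -> matches Sports
  - product 8 (Lamp): category_id=2 -> matches Outdoor
All 8 rows appear; 1 has NULL category.

SQL:
SELECT a.name, b.name AS category
FROM products a
LEFT JOIN categories b ON a.category_id = b.id

Result:
name    | category   
--------+------------
Charger | Outdoor    
Monitor | Outdoor    
Tablet  | Sports     
Webcam  | Electronics
Speaker | Supplies   
Desk    | NULL       
Phone   | Sports     
Lamp    | Outdoor    


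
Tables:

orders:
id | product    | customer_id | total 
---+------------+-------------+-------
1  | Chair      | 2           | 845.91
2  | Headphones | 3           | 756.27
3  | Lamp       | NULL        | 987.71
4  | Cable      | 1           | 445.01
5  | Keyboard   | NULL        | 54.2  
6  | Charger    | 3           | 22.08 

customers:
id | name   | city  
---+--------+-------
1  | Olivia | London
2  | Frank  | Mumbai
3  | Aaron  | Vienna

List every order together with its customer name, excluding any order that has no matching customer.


INNER JOIN keeps only orders rows whose customer_id matches an id in customers. Walk through each order:
  - order 1 (Chair): customer_id=2 -> matches Frank
  - order 2 (Headphones): customer_id=3 -> matches Aaron
  - order 3 (Lamp): customer_id=NULL, no match -> dropped
  - order 4 (Cable): customer_id=1 -> matches Olivia
  - order 5 (Keyboard): customer_id=NULL, no match -> dropped
  - order 6 (Charger): customer_id=3 -> matches Aaron
So 2 of 6 rows are dropped.

SQL:
SELECT a.product, b.name AS customer
FROM orders a
INNER JOIN customers b ON a.customer_id = b.id

Result:
product    | customer
-----------+---------
Chair      | Frank   
Headphones | Aaron   
Cable      | Olivia  
Charger    | Aaron   


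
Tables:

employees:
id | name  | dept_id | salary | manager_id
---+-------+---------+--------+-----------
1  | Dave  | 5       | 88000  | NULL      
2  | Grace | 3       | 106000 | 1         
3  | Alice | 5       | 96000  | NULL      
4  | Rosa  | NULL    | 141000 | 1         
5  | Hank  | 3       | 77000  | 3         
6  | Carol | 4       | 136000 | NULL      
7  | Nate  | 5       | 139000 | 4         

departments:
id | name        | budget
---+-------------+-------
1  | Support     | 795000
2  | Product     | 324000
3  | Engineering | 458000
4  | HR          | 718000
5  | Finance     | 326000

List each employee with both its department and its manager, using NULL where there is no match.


Two LEFT JOINs from the same base table employees: one to departments via dept_id, one to employees itself via manager_id. Both are LEFT so every employee is preserved.
Match against departments:
  - employee 1 (Dave): dept_id=5 -> matches Finance
  - employee 2 (Grace): dept_id=3 -> matches Engineering
  - employee 3 (Alice): dept_id=5 -> matches Finance
  - employee 4 (Rosa): dept_id=NULL, no match -> kept with NULL
  - employee 5 (Hank): dept_id=3 -> matches Engineering
  - employee 6 (Carol): dept_id=4 -> matches HR
  - employee 7 (Nate): dept_id=5 -> matches Finance
Match against employees (self):
  - employee 1 (Dave): manager_id=NULL -> NULL
  - employee 2 (Grace): manager_id=1 -> Dave
  - employee 3 (Alice): manager_id=NULL -> NULL
  - employee 4 (Rosa): manager_id=1 -> Dave
  - employee 5 (Hank): manager_id=3 -> Alice
  - employee 6 (Carol): manager_id=NULL -> NULL
  - employee 7 (Nate): manager_id=4 -> Rosa

SQL:
SELECT a.name, b.name AS department, c.name AS manager
FROM employees a
LEFT JOIN departments b ON a.dept_id = b.id
LEFT JOIN employees c ON a.manager_id = c.id

Result:
name  | department  | manager
------+-------------+--------
Dave  | Finance     | NULL   
Grace | Engineering | Dave   
Alice | Finance     | NULL   
Rosa  | NULL        | Dave   
Hank  | Engineering | Alice  
Carol | HR          | NULL   
Nate  | Finance     | Rosa   


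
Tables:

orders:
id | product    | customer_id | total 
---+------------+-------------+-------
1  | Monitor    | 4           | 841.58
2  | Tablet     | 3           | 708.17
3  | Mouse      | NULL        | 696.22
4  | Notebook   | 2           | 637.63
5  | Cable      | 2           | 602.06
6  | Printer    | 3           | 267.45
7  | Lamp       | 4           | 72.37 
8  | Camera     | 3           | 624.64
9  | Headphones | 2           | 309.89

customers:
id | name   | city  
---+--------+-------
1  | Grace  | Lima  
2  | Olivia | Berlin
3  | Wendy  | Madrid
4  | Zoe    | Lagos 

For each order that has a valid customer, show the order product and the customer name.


INNER JOIN keeps only orders rows whose customer_id matches an id in customers. Walk through each order:
  - order 1 (Monitor): customer_id=4 -> matches Zoe
  - order 2 (Tablet): customer_id=3 -> matches Wendy
  - order 3 (Mouse): customer_id=NULL, no match -> dropped
  - order 4 (Notebook): customer_id=2 -> matches Olivia
  - order 5 (Cable): customer_id=2 -> matches Olivia
  - order 6 (Printer): customer_id=3 -> matches Wendy
  - order 7 (Lamp): customer_id=4 -> matches Zoe
  - order 8 (Camera): customer_id=3 -> matches Wendy
  - order 9 (Headphones): customer_id=2 -> matches Olivia
So 1 of 9 rows is dropped.

SQL:
SELECT a.product, b.name AS customer
FROM orders a
INNER JOIN customers b ON a.customer_id = b.id

Result:
product    | customer
-----------+---------
Monitor    | Zoe     
Tablet     | Wendy   
Notebook   | Olivia  
Cable      | Olivia  
Printer    | Wendy   
Lamp       | Zoe     
Camera     | Wendy   
Headphones | Olivia  


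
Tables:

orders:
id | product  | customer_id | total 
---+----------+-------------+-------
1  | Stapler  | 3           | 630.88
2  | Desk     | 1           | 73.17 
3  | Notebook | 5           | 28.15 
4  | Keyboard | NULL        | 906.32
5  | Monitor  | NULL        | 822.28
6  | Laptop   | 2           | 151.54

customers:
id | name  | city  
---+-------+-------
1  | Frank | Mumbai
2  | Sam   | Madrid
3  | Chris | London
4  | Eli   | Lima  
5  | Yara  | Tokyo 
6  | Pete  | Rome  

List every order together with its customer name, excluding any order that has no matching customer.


INNER JOIN keeps only orders rows whose customer_id matches an id in customers. Walk through each order:
  - order 1 (Stapler): customer_id=3 -> matches Chris
  - order 2 (Desk): customer_id=1 -> matches Frank
  - order 3 (Notebook): customer_id=5 -> matches Yara
  - order 4 (Keyboard): customer_id=NULL, no match -> dropped
  - order 5 (Monitor): customer_id=NULL, no match -> dropped
  - order 6 (Laptop): customer_id=2 -> matches Sam
So 2 of 6 rows are dropped.

SQL:
SELECT a.product, b.name AS customer
FROM orders a
INNER JOIN customers b ON a.customer_id = b.id

Result:
product  | customer
---------+---------
Stapler  | Chris   
Desk     | Frank   
Notebook | Yara    
Laptop   | Sam     


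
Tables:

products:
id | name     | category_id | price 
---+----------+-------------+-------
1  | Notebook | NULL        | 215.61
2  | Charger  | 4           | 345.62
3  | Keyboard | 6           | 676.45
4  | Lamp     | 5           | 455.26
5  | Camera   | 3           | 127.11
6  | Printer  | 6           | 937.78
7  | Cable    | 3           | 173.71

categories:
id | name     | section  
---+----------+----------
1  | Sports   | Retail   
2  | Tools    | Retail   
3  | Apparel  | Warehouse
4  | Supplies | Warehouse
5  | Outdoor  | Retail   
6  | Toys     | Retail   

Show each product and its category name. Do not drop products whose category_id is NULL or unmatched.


LEFT JOIN keeps every row from products (the left table); where category_id has no match in categories, the category columns become NULL. Walk through each product:
  - product 1 (Notebook): category_id=NULL, no match -> kept with NULL
  - product 2 (Charger): category_id=4 -> matches Supplies
  - product 3 (Keyboard): category_id=6 -> matches Toys
  - product 4 (Lamp): category_id=5 -> matches Outdoor
  - product 5 (Camera): category_id=3 -> matches Apparel
  - product 6 (Printer): category_id=6 -> matches Toys
  - product 7 (Cable): category_id=3 -> matches Apparel
All 7 rows appear; 1 has NULL category.

SQL:
SELECT a.name, b.name AS category
FROM products a
LEFT JOIN categories b ON a.category_id = b.id

Result:
name     | category
---------+---------
Notebook | NULL    
Charger  | Supplies
Keyboard | Toys    
Lamp     | Outdoor 
Camera   | Apparel 
Printer  | Toys    
Cable    | Apparel 


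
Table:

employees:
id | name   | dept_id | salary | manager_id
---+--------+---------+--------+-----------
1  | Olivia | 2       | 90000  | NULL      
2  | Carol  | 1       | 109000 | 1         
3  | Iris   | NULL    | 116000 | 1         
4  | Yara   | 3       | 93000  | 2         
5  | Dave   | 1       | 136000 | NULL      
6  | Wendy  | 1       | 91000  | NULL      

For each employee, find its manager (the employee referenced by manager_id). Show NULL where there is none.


This is a self-join: employees is joined to a second copy of itself, matching each row's manager_id to another row's id. Use LEFT JOIN so rows with manager_id=NULL are kept.
  - employee 1 (Olivia): manager_id=NULL -> NULL
  - employee 2 (Carol): manager_id=1 -> Olivia
  - employee 3 (Iris): manager_id=1 -> Olivia
  - employee 4 (Yara): manager_id=2 -> Carol
  - employee 5 (Dave): manager_id=NULL -> NULL
  - employee 6 (Wendy): manager_id=NULL -> NULL

SQL:
SELECT a.name AS item, b.name AS manager
FROM employees a
LEFT JOIN employees b ON a.manager_id = b.id

Result:
item   | manager
-------+--------
Olivia | NULL   
Carol  | Olivia 
Iris   | Olivia 
Yara   | Carol  
Dave   | NULL   
Wendy  | NULL   


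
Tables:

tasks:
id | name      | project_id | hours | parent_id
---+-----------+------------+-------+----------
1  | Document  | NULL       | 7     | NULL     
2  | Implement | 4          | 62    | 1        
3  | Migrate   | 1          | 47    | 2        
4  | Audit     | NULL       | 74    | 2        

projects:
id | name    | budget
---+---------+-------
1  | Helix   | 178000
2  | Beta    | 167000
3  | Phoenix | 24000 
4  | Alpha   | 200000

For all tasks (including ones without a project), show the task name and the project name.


LEFT JOIN keeps every row from tasks (the left table); where project_id has no match in projects, the project columns become NULL. Walk through each task:
  - task 1 (Document): project_id=NULL, no match -> kept with NULL
  - task 2 (Implement): project_id=4 -> matches Alpha
  - task 3 (Migrate): project_id=1 -> matches Helix
  - task 4 (Audit): project_id=NULL, no match -> kept with NULL
All 4 rows appear; 2 have NULL project.

SQL:
SELECT a.name, b.name AS project
FROM tasks a
LEFT JOIN projects b ON a.project_id = b.id

Result:
name      | project
----------+--------
Document  | NULL   
Implement | Alpha  
Migrate   | Helix  
Audit     | NULL   


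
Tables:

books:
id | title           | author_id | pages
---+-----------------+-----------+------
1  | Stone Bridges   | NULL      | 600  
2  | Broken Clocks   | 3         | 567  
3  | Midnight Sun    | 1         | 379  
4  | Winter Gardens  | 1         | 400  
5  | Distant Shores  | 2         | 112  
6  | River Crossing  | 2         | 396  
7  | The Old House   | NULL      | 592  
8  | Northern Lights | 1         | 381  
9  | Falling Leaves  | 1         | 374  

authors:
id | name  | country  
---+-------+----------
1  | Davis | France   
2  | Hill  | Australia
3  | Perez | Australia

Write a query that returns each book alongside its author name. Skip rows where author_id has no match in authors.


INNER JOIN keeps only books rows whose author_id matches an id in authors. Walk through each book:
  - book 1 (Stone Bridges): author_id=NULL, no match -> dropped
  - book 2 (Broken Clocks): author_id=3 -> matches Perez
  - book 3 (Midnight Sun): author_id=1 -> matches Davis
  - book 4 (Winter Gardens): author_id=1 -> matches Davis
  - book 5 (Distant Shores): author_id=2 -> matches Hill
  - book 6 (River Crossing): author_id=2 -> matches Hill
  - book 7 (The Old House): author_id=NULL, no match -> dropped
  - book 8 (Northern Lights): author_id=1 -> matches Davis
  - book 9 (Falling Leaves): author_id=1 -> matches Davis
So 2 of 9 rows are dropped.

SQL:
SELECT a.title, b.name AS author
FROM books a
INNER JOIN authors b ON a.author_id = b.id

Result:
title           | author
----------------+-------
Broken Clocks   | Perez 
Midnight Sun    | Davis 
Winter Gardens  | Davis 
Distant Shores  | Hill  
River Crossing  | Hill  
Northern Lights | Davis 
Falling Leaves  | Davis 


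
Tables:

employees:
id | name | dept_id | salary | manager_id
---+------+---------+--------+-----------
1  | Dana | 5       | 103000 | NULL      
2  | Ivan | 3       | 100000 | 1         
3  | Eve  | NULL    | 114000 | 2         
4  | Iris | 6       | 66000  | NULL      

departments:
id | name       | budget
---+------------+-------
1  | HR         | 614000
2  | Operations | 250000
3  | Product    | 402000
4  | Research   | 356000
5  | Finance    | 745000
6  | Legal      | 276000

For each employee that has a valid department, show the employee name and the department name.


INNER JOIN keeps only employees rows whose dept_id matches an id in departments. Walk through each employee:
  - employee 1 (Dana): dept_id=5 -> matches Finance
  - employee 2 (Ivan): dept_id=3 -> matches Product
  - employee 3 (Eve): dept_id=NULL, no match -> dropped
  - employee 4 (Iris): dept_id=6 -> matches Legal
So 1 of 4 rows is dropped.

SQL:
SELECT a.name, b.name AS department
FROM employees a
INNER JOIN departments b ON a.dept_id = b.id

Result:
name | department
-----+-----------
Dana | Finance   
Ivan | Product   
Iris | Legal     


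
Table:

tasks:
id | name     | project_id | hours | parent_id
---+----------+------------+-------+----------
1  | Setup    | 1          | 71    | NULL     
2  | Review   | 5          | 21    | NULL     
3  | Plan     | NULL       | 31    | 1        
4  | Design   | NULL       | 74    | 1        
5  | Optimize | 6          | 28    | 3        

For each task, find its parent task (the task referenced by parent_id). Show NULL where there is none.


This is a self-join: tasks is joined to a second copy of itself, matching each row's parent_id to another row's id. Use LEFT JOIN so rows with parent_id=NULL are kept.
  - task 1 (Setup): parent_id=NULL -> NULL
  - task 2 (Review): parent_id=NULL -> NULL
  - task 3 (Plan): parent_id=1 -> Setup
  - task 4 (Design): parent_id=1 -> Setup
  - task 5 (Optimize): parent_id=3 -> Plan

SQL:
SELECT a.name AS item, b.name AS parent
FROM tasks a
LEFT JOIN tasks b ON a.parent_id = b.id

Result:
item     | parent
---------+-------
Setup    | NULL  
Review   | NULL  
Plan     | Setup 
Design   | Setup 
Optimize | Plan  


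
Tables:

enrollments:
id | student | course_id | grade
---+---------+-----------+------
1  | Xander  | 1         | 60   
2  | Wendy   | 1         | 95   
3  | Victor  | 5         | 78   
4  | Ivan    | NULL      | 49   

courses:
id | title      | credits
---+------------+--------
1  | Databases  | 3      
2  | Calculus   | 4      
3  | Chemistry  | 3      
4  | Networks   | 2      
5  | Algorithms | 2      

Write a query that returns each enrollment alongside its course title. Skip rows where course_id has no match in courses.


INNER JOIN keeps only enrollments rows whose course_id matches an id in courses. Walk through each enrollment:
  - enrollment 1 (Xander): course_id=1 -> matches Databases
  - enrollment 2 (Wendy): course_id=1 -> matches Databases
  - enrollment 3 (Victor): course_id=5 -> matches Algorithms
  - enrollment 4 (Ivan): course_id=NULL, no match -> dropped
So 1 of 4 rows is dropped.

SQL:
SELECT a.student, b.title AS course
FROM enrollments a
INNER JOIN courses b ON a.course_id = b.id

Result:
student | course    
--------+-----------
Xander  | Databases 
Wendy   | Databases 
Victor  | Algorithms


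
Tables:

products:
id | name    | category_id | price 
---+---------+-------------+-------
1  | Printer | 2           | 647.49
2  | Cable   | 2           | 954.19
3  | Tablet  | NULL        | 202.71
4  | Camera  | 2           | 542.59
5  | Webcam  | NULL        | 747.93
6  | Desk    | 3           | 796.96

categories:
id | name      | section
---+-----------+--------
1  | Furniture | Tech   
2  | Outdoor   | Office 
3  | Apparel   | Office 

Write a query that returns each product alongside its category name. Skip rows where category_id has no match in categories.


INNER JOIN keeps only products rows whose category_id matches an id in categories. Walk through each product:
  - product 1 (Printer): category_id=2 -> matches Outdoor
  - product 2 (Cable): category_id=2 -> matches Outdoor
  - product 3 (Tablet): category_id=NULL, no match -> dropped
  - product 4 (Camera): category_id=2 -> matches Outdoor
  - product 5 (Webcam): category_id=NULL, no match -> dropped
  - product 6 (Desk): category_id=3 -> matches Apparel
So 2 of 6 rows are dropped.

SQL:
SELECT a.name, b.name AS category
FROM products a
INNER JOIN categories b ON a.category_id = b.id

Result:
name    | category
--------+---------
Printer | Outdoor 
Cable   | Outdoor 
Camera  | Outdoor 
Desk    | Apparel 
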